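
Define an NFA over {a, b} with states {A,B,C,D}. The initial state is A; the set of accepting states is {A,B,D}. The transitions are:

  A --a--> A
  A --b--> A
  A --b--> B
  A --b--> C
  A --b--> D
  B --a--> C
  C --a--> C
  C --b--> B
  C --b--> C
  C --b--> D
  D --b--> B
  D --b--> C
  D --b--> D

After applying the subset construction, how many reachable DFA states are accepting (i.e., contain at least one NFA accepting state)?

3

Start state of the DFA: {A}.
{A} --a--> {A}  [seen]
{A} --b--> {A,B,C,D}  [new]
{A,B,C,D} --a--> {A,C}  [new]
{A,B,C,D} --b--> {A,B,C,D}  [seen]
{A,C} --a--> {A,C}  [seen]
{A,C} --b--> {A,B,C,D}  [seen]
Reachable DFA states: {A}, {A,B,C,D}, {A,C}.
Accepting DFA states (contain an NFA accepting state): {A}, {A,B,C,D}, {A,C}.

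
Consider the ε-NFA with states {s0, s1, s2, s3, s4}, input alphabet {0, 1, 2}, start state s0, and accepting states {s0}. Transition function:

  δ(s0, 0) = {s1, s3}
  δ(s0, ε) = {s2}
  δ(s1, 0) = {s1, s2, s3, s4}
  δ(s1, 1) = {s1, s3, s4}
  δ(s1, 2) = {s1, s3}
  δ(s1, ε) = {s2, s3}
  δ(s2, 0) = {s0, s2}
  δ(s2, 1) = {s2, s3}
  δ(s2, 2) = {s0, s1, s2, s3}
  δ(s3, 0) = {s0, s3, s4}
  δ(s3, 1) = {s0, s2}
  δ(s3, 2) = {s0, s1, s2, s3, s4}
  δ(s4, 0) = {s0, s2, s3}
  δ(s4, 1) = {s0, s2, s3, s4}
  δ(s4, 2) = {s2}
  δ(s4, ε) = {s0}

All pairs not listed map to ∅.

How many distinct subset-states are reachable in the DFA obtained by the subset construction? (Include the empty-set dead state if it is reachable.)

6

Start state of the DFA: {s0, s2} (ε-closure of the NFA start).
{s0, s2} --0--> {s0, s1, s2, s3}  [new]
{s0, s2} --1--> {s2, s3}  [new]
{s0, s2} --2--> {s0, s1, s2, s3}  [seen]
{s0, s1, s2, s3} --0--> {s0, s1, s2, s3, s4}  [new]
{s0, s1, s2, s3} --1--> {s0, s1, s2, s3, s4}  [seen]
{s0, s1, s2, s3} --2--> {s0, s1, s2, s3, s4}  [seen]
{s2, s3} --0--> {s0, s2, s3, s4}  [new]
{s2, s3} --1--> {s0, s2, s3}  [new]
{s2, s3} --2--> {s0, s1, s2, s3, s4}  [seen]
{s0, s1, s2, s3, s4} --0--> {s0, s1, s2, s3, s4}  [seen]
{s0, s1, s2, s3, s4} --1--> {s0, s1, s2, s3, s4}  [seen]
{s0, s1, s2, s3, s4} --2--> {s0, s1, s2, s3, s4}  [seen]
{s0, s2, s3, s4} --0--> {s0, s1, s2, s3, s4}  [seen]
{s0, s2, s3, s4} --1--> {s0, s2, s3, s4}  [seen]
{s0, s2, s3, s4} --2--> {s0, s1, s2, s3, s4}  [seen]
{s0, s2, s3} --0--> {s0, s1, s2, s3, s4}  [seen]
{s0, s2, s3} --1--> {s0, s2, s3}  [seen]
{s0, s2, s3} --2--> {s0, s1, s2, s3, s4}  [seen]
Reachable DFA states: {s0, s2}, {s0, s1, s2, s3}, {s2, s3}, {s0, s1, s2, s3, s4}, {s0, s2, s3, s4}, {s0, s2, s3}.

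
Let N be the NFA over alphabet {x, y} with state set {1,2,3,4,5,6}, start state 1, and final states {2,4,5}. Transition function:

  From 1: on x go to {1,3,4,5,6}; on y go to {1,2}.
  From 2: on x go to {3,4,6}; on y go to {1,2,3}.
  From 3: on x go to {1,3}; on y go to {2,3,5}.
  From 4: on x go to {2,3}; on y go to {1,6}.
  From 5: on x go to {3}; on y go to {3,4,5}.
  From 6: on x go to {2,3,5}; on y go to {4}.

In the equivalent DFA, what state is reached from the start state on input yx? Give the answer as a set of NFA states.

Start: {1}.
δ(1,y) = {1,2}.
Union: {1,2}.
After y: {1,2}.
δ(1,x) = {1,3,4,5,6}; δ(2,x) = {3,4,6}.
Union: {1,3,4,5,6}.
After x: {1,3,4,5,6}.

{1,3,4,5,6}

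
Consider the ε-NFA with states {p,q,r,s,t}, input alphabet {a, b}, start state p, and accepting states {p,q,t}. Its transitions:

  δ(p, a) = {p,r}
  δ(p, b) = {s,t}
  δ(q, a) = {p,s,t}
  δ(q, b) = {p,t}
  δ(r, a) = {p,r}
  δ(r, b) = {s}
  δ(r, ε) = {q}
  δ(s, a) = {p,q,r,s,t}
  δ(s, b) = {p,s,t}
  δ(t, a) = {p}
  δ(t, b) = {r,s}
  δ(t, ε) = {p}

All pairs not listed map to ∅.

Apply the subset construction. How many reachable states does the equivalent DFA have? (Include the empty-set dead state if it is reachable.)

4

Start state of the DFA: {p} (ε-closure of the NFA start).
{p} --a--> {p,q,r}  [new]
{p} --b--> {p,s,t}  [new]
{p,q,r} --a--> {p,q,r,s,t}  [new]
{p,q,r} --b--> {p,s,t}  [seen]
{p,s,t} --a--> {p,q,r,s,t}  [seen]
{p,s,t} --b--> {p,q,r,s,t}  [seen]
{p,q,r,s,t} --a--> {p,q,r,s,t}  [seen]
{p,q,r,s,t} --b--> {p,q,r,s,t}  [seen]
Reachable DFA states: {p}, {p,q,r}, {p,s,t}, {p,q,r,s,t}.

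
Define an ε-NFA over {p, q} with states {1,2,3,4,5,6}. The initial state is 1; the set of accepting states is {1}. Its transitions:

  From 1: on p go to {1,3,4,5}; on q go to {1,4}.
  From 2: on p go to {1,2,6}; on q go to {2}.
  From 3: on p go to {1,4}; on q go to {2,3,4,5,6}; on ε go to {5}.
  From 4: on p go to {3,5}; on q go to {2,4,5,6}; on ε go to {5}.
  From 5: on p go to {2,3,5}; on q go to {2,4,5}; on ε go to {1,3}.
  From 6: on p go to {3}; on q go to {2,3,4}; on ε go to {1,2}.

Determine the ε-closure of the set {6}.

Begin with {6}.
6 →ε {1,2}; add 1, 2.
ε-closure = {1,2,6}.

{1,2,6}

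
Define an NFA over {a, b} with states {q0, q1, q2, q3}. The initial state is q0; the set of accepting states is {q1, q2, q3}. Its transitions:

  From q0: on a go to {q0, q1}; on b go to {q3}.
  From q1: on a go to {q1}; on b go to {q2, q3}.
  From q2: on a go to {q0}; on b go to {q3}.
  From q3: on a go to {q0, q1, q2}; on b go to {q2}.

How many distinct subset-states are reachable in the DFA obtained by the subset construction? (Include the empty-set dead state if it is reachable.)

Start state of the DFA: {q0}.
{q0} --a--> {q0, q1}  [new]
{q0} --b--> {q3}  [new]
{q0, q1} --a--> {q0, q1}  [seen]
{q0, q1} --b--> {q2, q3}  [new]
{q3} --a--> {q0, q1, q2}  [new]
{q3} --b--> {q2}  [new]
{q2, q3} --a--> {q0, q1, q2}  [seen]
{q2, q3} --b--> {q2, q3}  [seen]
{q0, q1, q2} --a--> {q0, q1}  [seen]
{q0, q1, q2} --b--> {q2, q3}  [seen]
{q2} --a--> {q0}  [seen]
{q2} --b--> {q3}  [seen]
Reachable DFA states: {q0}, {q0, q1}, {q3}, {q2, q3}, {q0, q1, q2}, {q2}.

6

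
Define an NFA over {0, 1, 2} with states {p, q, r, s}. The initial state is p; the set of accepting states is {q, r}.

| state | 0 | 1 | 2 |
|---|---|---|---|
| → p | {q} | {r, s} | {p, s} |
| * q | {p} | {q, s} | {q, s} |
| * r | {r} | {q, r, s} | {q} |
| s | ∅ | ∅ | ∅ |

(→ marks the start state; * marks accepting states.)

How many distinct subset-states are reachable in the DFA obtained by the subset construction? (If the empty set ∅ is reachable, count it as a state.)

11

Start state of the DFA: {p}.
{p} --0--> {q}  [new]
{p} --1--> {r, s}  [new]
{p} --2--> {p, s}  [new]
{q} --0--> {p}  [seen]
{q} --1--> {q, s}  [new]
{q} --2--> {q, s}  [seen]
{r, s} --0--> {r}  [new]
{r, s} --1--> {q, r, s}  [new]
{r, s} --2--> {q}  [seen]
{p, s} --0--> {q}  [seen]
{p, s} --1--> {r, s}  [seen]
{p, s} --2--> {p, s}  [seen]
{q, s} --0--> {p}  [seen]
{q, s} --1--> {q, s}  [seen]
{q, s} --2--> {q, s}  [seen]
{r} --0--> {r}  [seen]
{r} --1--> {q, r, s}  [seen]
{r} --2--> {q}  [seen]
{q, r, s} --0--> {p, r}  [new]
{q, r, s} --1--> {q, r, s}  [seen]
{q, r, s} --2--> {q, s}  [seen]
{p, r} --0--> {q, r}  [new]
{p, r} --1--> {q, r, s}  [seen]
{p, r} --2--> {p, q, s}  [new]
{q, r} --0--> {p, r}  [seen]
{q, r} --1--> {q, r, s}  [seen]
{q, r} --2--> {q, s}  [seen]
{p, q, s} --0--> {p, q}  [new]
{p, q, s} --1--> {q, r, s}  [seen]
{p, q, s} --2--> {p, q, s}  [seen]
{p, q} --0--> {p, q}  [seen]
{p, q} --1--> {q, r, s}  [seen]
{p, q} --2--> {p, q, s}  [seen]
Reachable DFA states: {p}, {q}, {r, s}, {p, s}, {q, s}, {r}, {q, r, s}, {p, r}, {q, r}, {p, q, s}, {p, q}.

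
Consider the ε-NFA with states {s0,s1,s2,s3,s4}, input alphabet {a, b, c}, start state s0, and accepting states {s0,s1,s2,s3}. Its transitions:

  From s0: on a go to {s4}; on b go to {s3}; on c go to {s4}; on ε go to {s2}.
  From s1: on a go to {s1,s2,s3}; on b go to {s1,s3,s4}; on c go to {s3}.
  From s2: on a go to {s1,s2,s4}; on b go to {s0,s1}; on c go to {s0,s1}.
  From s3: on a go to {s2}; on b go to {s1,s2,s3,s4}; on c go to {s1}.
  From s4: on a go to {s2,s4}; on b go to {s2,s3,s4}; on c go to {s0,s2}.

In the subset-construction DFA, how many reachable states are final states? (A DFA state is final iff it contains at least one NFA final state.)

6

Start state of the DFA: {s0,s2} (ε-closure of the NFA start).
{s0,s2} --a--> {s1,s2,s4}  [new]
{s0,s2} --b--> {s0,s1,s2,s3}  [new]
{s0,s2} --c--> {s0,s1,s2,s4}  [new]
{s1,s2,s4} --a--> {s1,s2,s3,s4}  [new]
{s1,s2,s4} --b--> {s0,s1,s2,s3,s4}  [new]
{s1,s2,s4} --c--> {s0,s1,s2,s3}  [seen]
{s0,s1,s2,s3} --a--> {s1,s2,s3,s4}  [seen]
{s0,s1,s2,s3} --b--> {s0,s1,s2,s3,s4}  [seen]
{s0,s1,s2,s3} --c--> {s0,s1,s2,s3,s4}  [seen]
{s0,s1,s2,s4} --a--> {s1,s2,s3,s4}  [seen]
{s0,s1,s2,s4} --b--> {s0,s1,s2,s3,s4}  [seen]
{s0,s1,s2,s4} --c--> {s0,s1,s2,s3,s4}  [seen]
{s1,s2,s3,s4} --a--> {s1,s2,s3,s4}  [seen]
{s1,s2,s3,s4} --b--> {s0,s1,s2,s3,s4}  [seen]
{s1,s2,s3,s4} --c--> {s0,s1,s2,s3}  [seen]
{s0,s1,s2,s3,s4} --a--> {s1,s2,s3,s4}  [seen]
{s0,s1,s2,s3,s4} --b--> {s0,s1,s2,s3,s4}  [seen]
{s0,s1,s2,s3,s4} --c--> {s0,s1,s2,s3,s4}  [seen]
Reachable DFA states: {s0,s2}, {s1,s2,s4}, {s0,s1,s2,s3}, {s0,s1,s2,s4}, {s1,s2,s3,s4}, {s0,s1,s2,s3,s4}.
Accepting DFA states (contain an NFA accepting state): {s0,s2}, {s1,s2,s4}, {s0,s1,s2,s3}, {s0,s1,s2,s4}, {s1,s2,s3,s4}, {s0,s1,s2,s3,s4}.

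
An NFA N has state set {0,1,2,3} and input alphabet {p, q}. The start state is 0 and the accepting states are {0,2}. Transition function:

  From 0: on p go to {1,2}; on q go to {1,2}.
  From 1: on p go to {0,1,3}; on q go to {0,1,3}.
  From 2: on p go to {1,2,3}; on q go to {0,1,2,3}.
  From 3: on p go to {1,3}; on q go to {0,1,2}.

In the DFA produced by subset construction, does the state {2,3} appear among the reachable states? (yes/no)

no

Start state of the DFA: {0}.
{0} --p--> {1,2}  [new]
{0} --q--> {1,2}  [seen]
{1,2} --p--> {0,1,2,3}  [new]
{1,2} --q--> {0,1,2,3}  [seen]
{0,1,2,3} --p--> {0,1,2,3}  [seen]
{0,1,2,3} --q--> {0,1,2,3}  [seen]
Reachable DFA states: {0}, {1,2}, {0,1,2,3}.
{2,3} is not among them.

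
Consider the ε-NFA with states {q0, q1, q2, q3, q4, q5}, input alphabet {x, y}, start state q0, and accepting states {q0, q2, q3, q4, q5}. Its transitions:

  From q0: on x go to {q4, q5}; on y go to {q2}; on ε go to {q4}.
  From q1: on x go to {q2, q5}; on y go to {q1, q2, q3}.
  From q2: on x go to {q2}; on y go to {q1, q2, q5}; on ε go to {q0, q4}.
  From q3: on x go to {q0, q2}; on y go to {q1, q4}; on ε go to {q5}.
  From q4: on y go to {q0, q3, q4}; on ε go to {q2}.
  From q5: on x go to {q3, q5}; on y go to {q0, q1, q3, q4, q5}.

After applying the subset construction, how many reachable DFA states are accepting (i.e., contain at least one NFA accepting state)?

Start state of the DFA: {q0, q2, q4} (ε-closure of the NFA start).
{q0, q2, q4} --x--> {q0, q2, q4, q5}  [new]
{q0, q2, q4} --y--> {q0, q1, q2, q3, q4, q5}  [new]
{q0, q2, q4, q5} --x--> {q0, q2, q3, q4, q5}  [new]
{q0, q2, q4, q5} --y--> {q0, q1, q2, q3, q4, q5}  [seen]
{q0, q1, q2, q3, q4, q5} --x--> {q0, q2, q3, q4, q5}  [seen]
{q0, q1, q2, q3, q4, q5} --y--> {q0, q1, q2, q3, q4, q5}  [seen]
{q0, q2, q3, q4, q5} --x--> {q0, q2, q3, q4, q5}  [seen]
{q0, q2, q3, q4, q5} --y--> {q0, q1, q2, q3, q4, q5}  [seen]
Reachable DFA states: {q0, q2, q4}, {q0, q2, q4, q5}, {q0, q1, q2, q3, q4, q5}, {q0, q2, q3, q4, q5}.
Accepting DFA states (contain an NFA accepting state): {q0, q2, q4}, {q0, q2, q4, q5}, {q0, q1, q2, q3, q4, q5}, {q0, q2, q3, q4, q5}.

4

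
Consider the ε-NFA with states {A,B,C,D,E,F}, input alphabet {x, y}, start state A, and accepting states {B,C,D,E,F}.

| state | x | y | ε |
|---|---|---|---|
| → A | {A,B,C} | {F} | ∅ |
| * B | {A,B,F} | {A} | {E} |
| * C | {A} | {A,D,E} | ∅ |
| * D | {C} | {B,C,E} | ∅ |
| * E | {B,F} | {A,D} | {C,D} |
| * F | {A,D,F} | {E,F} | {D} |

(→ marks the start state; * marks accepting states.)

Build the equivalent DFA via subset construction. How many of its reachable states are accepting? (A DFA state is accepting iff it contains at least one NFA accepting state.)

5

Start state of the DFA: {A} (ε-closure of the NFA start).
{A} --x--> {A,B,C,D,E}  [new]
{A} --y--> {D,F}  [new]
{A,B,C,D,E} --x--> {A,B,C,D,E,F}  [new]
{A,B,C,D,E} --y--> {A,B,C,D,E,F}  [seen]
{D,F} --x--> {A,C,D,F}  [new]
{D,F} --y--> {B,C,D,E,F}  [new]
{A,B,C,D,E,F} --x--> {A,B,C,D,E,F}  [seen]
{A,B,C,D,E,F} --y--> {A,B,C,D,E,F}  [seen]
{A,C,D,F} --x--> {A,B,C,D,E,F}  [seen]
{A,C,D,F} --y--> {A,B,C,D,E,F}  [seen]
{B,C,D,E,F} --x--> {A,B,C,D,E,F}  [seen]
{B,C,D,E,F} --y--> {A,B,C,D,E,F}  [seen]
Reachable DFA states: {A}, {A,B,C,D,E}, {D,F}, {A,B,C,D,E,F}, {A,C,D,F}, {B,C,D,E,F}.
Accepting DFA states (contain an NFA accepting state): {A,B,C,D,E}, {D,F}, {A,B,C,D,E,F}, {A,C,D,F}, {B,C,D,E,F}.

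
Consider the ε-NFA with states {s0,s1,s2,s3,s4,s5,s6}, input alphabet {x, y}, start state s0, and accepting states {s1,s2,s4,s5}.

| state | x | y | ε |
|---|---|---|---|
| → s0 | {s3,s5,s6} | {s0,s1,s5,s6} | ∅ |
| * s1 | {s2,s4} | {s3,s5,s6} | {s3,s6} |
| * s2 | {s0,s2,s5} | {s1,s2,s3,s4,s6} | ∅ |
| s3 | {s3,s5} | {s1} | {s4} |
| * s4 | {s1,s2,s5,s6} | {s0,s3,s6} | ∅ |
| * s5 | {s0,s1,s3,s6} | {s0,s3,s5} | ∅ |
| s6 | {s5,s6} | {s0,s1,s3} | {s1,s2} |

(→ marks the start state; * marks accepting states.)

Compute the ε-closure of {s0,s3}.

Begin with {s0,s3}.
s3 →ε {s4}; add s4.
ε-closure = {s0,s3,s4}.

{s0,s3,s4}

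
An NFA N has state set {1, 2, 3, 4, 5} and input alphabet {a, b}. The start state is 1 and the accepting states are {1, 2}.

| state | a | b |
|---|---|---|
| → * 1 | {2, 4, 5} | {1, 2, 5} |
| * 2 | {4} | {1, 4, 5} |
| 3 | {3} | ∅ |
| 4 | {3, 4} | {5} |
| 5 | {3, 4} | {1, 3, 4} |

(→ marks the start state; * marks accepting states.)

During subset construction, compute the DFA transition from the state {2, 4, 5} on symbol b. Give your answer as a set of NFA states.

δ(2,b) = {1, 4, 5}; δ(4,b) = {5}; δ(5,b) = {1, 3, 4}.
Union: {1, 3, 4, 5}.

{1, 3, 4, 5}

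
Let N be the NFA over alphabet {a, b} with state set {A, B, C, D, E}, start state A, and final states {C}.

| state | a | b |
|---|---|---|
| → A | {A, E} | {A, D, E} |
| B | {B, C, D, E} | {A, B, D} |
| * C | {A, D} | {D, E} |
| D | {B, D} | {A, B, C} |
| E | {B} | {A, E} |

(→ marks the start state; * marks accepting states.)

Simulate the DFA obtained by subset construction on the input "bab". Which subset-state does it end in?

{A, B, C, D, E}

Start: {A}.
δ(A,b) = {A, D, E}.
Union: {A, D, E}.
After b: {A, D, E}.
δ(A,a) = {A, E}; δ(D,a) = {B, D}; δ(E,a) = {B}.
Union: {A, B, D, E}.
After a: {A, B, D, E}.
δ(A,b) = {A, D, E}; δ(B,b) = {A, B, D}; δ(D,b) = {A, B, C}; δ(E,b) = {A, E}.
Union: {A, B, C, D, E}.
After b: {A, B, C, D, E}.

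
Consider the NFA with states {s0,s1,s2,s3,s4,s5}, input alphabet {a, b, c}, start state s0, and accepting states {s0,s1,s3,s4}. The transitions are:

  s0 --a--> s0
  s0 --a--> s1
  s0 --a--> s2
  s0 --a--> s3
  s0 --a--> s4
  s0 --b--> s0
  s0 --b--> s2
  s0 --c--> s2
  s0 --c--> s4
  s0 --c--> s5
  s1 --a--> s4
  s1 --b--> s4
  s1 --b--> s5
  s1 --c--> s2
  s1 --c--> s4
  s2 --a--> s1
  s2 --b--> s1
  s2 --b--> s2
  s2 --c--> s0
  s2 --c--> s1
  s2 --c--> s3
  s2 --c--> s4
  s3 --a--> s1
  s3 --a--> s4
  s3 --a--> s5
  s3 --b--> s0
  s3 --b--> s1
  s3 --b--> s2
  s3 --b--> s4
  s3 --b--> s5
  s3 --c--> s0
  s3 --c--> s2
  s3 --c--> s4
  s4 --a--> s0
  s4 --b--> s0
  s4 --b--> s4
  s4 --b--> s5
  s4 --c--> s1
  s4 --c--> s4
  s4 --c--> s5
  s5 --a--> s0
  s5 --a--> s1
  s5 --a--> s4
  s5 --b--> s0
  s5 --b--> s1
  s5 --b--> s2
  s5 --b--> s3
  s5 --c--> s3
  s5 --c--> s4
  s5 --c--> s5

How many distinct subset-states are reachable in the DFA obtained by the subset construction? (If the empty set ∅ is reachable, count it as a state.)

11

Start state of the DFA: {s0}.
{s0} --a--> {s0,s1,s2,s3,s4}  [new]
{s0} --b--> {s0,s2}  [new]
{s0} --c--> {s2,s4,s5}  [new]
{s0,s1,s2,s3,s4} --a--> {s0,s1,s2,s3,s4,s5}  [new]
{s0,s1,s2,s3,s4} --b--> {s0,s1,s2,s4,s5}  [new]
{s0,s1,s2,s3,s4} --c--> {s0,s1,s2,s3,s4,s5}  [seen]
{s0,s2} --a--> {s0,s1,s2,s3,s4}  [seen]
{s0,s2} --b--> {s0,s1,s2}  [new]
{s0,s2} --c--> {s0,s1,s2,s3,s4,s5}  [seen]
{s2,s4,s5} --a--> {s0,s1,s4}  [new]
{s2,s4,s5} --b--> {s0,s1,s2,s3,s4,s5}  [seen]
{s2,s4,s5} --c--> {s0,s1,s3,s4,s5}  [new]
{s0,s1,s2,s3,s4,s5} --a--> {s0,s1,s2,s3,s4,s5}  [seen]
{s0,s1,s2,s3,s4,s5} --b--> {s0,s1,s2,s3,s4,s5}  [seen]
{s0,s1,s2,s3,s4,s5} --c--> {s0,s1,s2,s3,s4,s5}  [seen]
{s0,s1,s2,s4,s5} --a--> {s0,s1,s2,s3,s4}  [seen]
{s0,s1,s2,s4,s5} --b--> {s0,s1,s2,s3,s4,s5}  [seen]
{s0,s1,s2,s4,s5} --c--> {s0,s1,s2,s3,s4,s5}  [seen]
{s0,s1,s2} --a--> {s0,s1,s2,s3,s4}  [seen]
{s0,s1,s2} --b--> {s0,s1,s2,s4,s5}  [seen]
{s0,s1,s2} --c--> {s0,s1,s2,s3,s4,s5}  [seen]
{s0,s1,s4} --a--> {s0,s1,s2,s3,s4}  [seen]
{s0,s1,s4} --b--> {s0,s2,s4,s5}  [new]
{s0,s1,s4} --c--> {s1,s2,s4,s5}  [new]
{s0,s1,s3,s4,s5} --a--> {s0,s1,s2,s3,s4,s5}  [seen]
{s0,s1,s3,s4,s5} --b--> {s0,s1,s2,s3,s4,s5}  [seen]
{s0,s1,s3,s4,s5} --c--> {s0,s1,s2,s3,s4,s5}  [seen]
{s0,s2,s4,s5} --a--> {s0,s1,s2,s3,s4}  [seen]
{s0,s2,s4,s5} --b--> {s0,s1,s2,s3,s4,s5}  [seen]
{s0,s2,s4,s5} --c--> {s0,s1,s2,s3,s4,s5}  [seen]
{s1,s2,s4,s5} --a--> {s0,s1,s4}  [seen]
{s1,s2,s4,s5} --b--> {s0,s1,s2,s3,s4,s5}  [seen]
{s1,s2,s4,s5} --c--> {s0,s1,s2,s3,s4,s5}  [seen]
Reachable DFA states: {s0}, {s0,s1,s2,s3,s4}, {s0,s2}, {s2,s4,s5}, {s0,s1,s2,s3,s4,s5}, {s0,s1,s2,s4,s5}, {s0,s1,s2}, {s0,s1,s4}, {s0,s1,s3,s4,s5}, {s0,s2,s4,s5}, {s1,s2,s4,s5}.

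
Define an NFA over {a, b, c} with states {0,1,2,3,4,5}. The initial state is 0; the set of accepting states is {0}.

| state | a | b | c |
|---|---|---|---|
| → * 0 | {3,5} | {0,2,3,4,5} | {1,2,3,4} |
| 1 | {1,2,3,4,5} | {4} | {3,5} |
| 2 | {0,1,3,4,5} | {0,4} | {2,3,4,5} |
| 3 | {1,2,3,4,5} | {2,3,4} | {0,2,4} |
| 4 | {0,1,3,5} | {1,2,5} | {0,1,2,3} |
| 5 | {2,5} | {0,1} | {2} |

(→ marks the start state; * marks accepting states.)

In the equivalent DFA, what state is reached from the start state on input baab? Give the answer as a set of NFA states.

{0,1,2,3,4,5}

Start: {0}.
δ(0,b) = {0,2,3,4,5}.
Union: {0,2,3,4,5}.
After b: {0,2,3,4,5}.
δ(0,a) = {3,5}; δ(2,a) = {0,1,3,4,5}; δ(3,a) = {1,2,3,4,5}; δ(4,a) = {0,1,3,5}; δ(5,a) = {2,5}.
Union: {0,1,2,3,4,5}.
After a: {0,1,2,3,4,5}.
δ(0,a) = {3,5}; δ(1,a) = {1,2,3,4,5}; δ(2,a) = {0,1,3,4,5}; δ(3,a) = {1,2,3,4,5}; δ(4,a) = {0,1,3,5}; δ(5,a) = {2,5}.
Union: {0,1,2,3,4,5}.
After a: {0,1,2,3,4,5}.
δ(0,b) = {0,2,3,4,5}; δ(1,b) = {4}; δ(2,b) = {0,4}; δ(3,b) = {2,3,4}; δ(4,b) = {1,2,5}; δ(5,b) = {0,1}.
Union: {0,1,2,3,4,5}.
After b: {0,1,2,3,4,5}.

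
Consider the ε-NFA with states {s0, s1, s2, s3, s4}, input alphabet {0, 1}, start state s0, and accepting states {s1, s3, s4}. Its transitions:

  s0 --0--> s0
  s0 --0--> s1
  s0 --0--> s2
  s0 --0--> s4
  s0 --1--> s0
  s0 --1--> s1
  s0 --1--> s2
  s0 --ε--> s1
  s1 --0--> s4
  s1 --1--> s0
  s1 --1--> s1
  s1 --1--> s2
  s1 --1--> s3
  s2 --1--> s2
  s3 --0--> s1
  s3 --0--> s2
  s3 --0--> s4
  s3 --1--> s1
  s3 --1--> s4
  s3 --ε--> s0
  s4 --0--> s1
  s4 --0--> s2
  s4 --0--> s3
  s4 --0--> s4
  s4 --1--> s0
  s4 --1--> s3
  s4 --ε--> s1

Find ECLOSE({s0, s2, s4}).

Begin with {s0, s2, s4}.
s0 →ε {s1}; add s1.
ε-closure = {s0, s1, s2, s4}.

{s0, s1, s2, s4}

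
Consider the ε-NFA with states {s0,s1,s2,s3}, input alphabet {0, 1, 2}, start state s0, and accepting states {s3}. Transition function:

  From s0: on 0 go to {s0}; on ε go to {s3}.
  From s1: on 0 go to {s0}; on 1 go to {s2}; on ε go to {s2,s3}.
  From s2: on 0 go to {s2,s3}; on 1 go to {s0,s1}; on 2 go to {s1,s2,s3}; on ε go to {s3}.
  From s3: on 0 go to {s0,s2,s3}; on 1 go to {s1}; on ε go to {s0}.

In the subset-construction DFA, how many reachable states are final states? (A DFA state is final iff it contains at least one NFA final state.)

Start state of the DFA: {s0,s3} (ε-closure of the NFA start).
{s0,s3} --0--> {s0,s2,s3}  [new]
{s0,s3} --1--> {s0,s1,s2,s3}  [new]
{s0,s3} --2--> ∅  [new]
{s0,s2,s3} --0--> {s0,s2,s3}  [seen]
{s0,s2,s3} --1--> {s0,s1,s2,s3}  [seen]
{s0,s2,s3} --2--> {s0,s1,s2,s3}  [seen]
{s0,s1,s2,s3} --0--> {s0,s2,s3}  [seen]
{s0,s1,s2,s3} --1--> {s0,s1,s2,s3}  [seen]
{s0,s1,s2,s3} --2--> {s0,s1,s2,s3}  [seen]
∅ --0--> ∅  [seen]
∅ --1--> ∅  [seen]
∅ --2--> ∅  [seen]
Reachable DFA states: {s0,s3}, {s0,s2,s3}, {s0,s1,s2,s3}, ∅.
Accepting DFA states (contain an NFA accepting state): {s0,s3}, {s0,s2,s3}, {s0,s1,s2,s3}.

3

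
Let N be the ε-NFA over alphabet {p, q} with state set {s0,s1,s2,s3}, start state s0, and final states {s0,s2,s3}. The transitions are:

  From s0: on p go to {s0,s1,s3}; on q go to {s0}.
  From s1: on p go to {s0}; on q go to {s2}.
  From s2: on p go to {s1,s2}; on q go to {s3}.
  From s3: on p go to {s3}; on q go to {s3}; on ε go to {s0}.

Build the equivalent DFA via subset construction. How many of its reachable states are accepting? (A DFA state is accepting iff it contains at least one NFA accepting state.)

5

Start state of the DFA: {s0} (ε-closure of the NFA start).
{s0} --p--> {s0,s1,s3}  [new]
{s0} --q--> {s0}  [seen]
{s0,s1,s3} --p--> {s0,s1,s3}  [seen]
{s0,s1,s3} --q--> {s0,s2,s3}  [new]
{s0,s2,s3} --p--> {s0,s1,s2,s3}  [new]
{s0,s2,s3} --q--> {s0,s3}  [new]
{s0,s1,s2,s3} --p--> {s0,s1,s2,s3}  [seen]
{s0,s1,s2,s3} --q--> {s0,s2,s3}  [seen]
{s0,s3} --p--> {s0,s1,s3}  [seen]
{s0,s3} --q--> {s0,s3}  [seen]
Reachable DFA states: {s0}, {s0,s1,s3}, {s0,s2,s3}, {s0,s1,s2,s3}, {s0,s3}.
Accepting DFA states (contain an NFA accepting state): {s0}, {s0,s1,s3}, {s0,s2,s3}, {s0,s1,s2,s3}, {s0,s3}.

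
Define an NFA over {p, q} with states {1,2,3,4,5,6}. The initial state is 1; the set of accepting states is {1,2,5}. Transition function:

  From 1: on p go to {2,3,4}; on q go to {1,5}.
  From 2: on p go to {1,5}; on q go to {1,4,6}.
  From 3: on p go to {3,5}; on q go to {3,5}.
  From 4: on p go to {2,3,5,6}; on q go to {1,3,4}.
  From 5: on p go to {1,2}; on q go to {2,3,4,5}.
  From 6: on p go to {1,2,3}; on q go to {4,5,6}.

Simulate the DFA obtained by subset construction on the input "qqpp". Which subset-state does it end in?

{1,2,3,4,5,6}

Start: {1}.
δ(1,q) = {1,5}.
Union: {1,5}.
After q: {1,5}.
δ(1,q) = {1,5}; δ(5,q) = {2,3,4,5}.
Union: {1,2,3,4,5}.
After q: {1,2,3,4,5}.
δ(1,p) = {2,3,4}; δ(2,p) = {1,5}; δ(3,p) = {3,5}; δ(4,p) = {2,3,5,6}; δ(5,p) = {1,2}.
Union: {1,2,3,4,5,6}.
After p: {1,2,3,4,5,6}.
δ(1,p) = {2,3,4}; δ(2,p) = {1,5}; δ(3,p) = {3,5}; δ(4,p) = {2,3,5,6}; δ(5,p) = {1,2}; δ(6,p) = {1,2,3}.
Union: {1,2,3,4,5,6}.
After p: {1,2,3,4,5,6}.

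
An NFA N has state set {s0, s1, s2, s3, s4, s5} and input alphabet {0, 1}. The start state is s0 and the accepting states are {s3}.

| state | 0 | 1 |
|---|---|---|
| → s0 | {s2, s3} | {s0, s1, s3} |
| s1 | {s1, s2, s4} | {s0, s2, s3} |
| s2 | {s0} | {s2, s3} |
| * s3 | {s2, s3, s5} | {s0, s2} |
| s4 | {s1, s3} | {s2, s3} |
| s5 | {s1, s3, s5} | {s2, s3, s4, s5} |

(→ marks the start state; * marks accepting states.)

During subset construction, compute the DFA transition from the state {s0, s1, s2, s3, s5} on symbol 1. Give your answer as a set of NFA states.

{s0, s1, s2, s3, s4, s5}

δ(s0,1) = {s0, s1, s3}; δ(s1,1) = {s0, s2, s3}; δ(s2,1) = {s2, s3}; δ(s3,1) = {s0, s2}; δ(s5,1) = {s2, s3, s4, s5}.
Union: {s0, s1, s2, s3, s4, s5}.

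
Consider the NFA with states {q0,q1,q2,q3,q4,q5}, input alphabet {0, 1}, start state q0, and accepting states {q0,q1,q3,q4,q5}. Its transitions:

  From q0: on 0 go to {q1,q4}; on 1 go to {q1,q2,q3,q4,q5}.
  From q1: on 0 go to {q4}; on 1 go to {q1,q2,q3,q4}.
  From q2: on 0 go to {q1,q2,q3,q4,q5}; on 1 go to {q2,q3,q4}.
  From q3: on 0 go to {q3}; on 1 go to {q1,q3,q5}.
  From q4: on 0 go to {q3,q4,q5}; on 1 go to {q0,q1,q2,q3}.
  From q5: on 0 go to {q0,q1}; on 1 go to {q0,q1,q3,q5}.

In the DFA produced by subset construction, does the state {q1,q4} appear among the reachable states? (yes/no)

Start state of the DFA: {q0}.
{q0} --0--> {q1,q4}  [new]
{q0} --1--> {q1,q2,q3,q4,q5}  [new]
{q1,q4} --0--> {q3,q4,q5}  [new]
{q1,q4} --1--> {q0,q1,q2,q3,q4}  [new]
{q1,q2,q3,q4,q5} --0--> {q0,q1,q2,q3,q4,q5}  [new]
{q1,q2,q3,q4,q5} --1--> {q0,q1,q2,q3,q4,q5}  [seen]
{q3,q4,q5} --0--> {q0,q1,q3,q4,q5}  [new]
{q3,q4,q5} --1--> {q0,q1,q2,q3,q5}  [new]
{q0,q1,q2,q3,q4} --0--> {q1,q2,q3,q4,q5}  [seen]
{q0,q1,q2,q3,q4} --1--> {q0,q1,q2,q3,q4,q5}  [seen]
{q0,q1,q2,q3,q4,q5} --0--> {q0,q1,q2,q3,q4,q5}  [seen]
{q0,q1,q2,q3,q4,q5} --1--> {q0,q1,q2,q3,q4,q5}  [seen]
{q0,q1,q3,q4,q5} --0--> {q0,q1,q3,q4,q5}  [seen]
{q0,q1,q3,q4,q5} --1--> {q0,q1,q2,q3,q4,q5}  [seen]
{q0,q1,q2,q3,q5} --0--> {q0,q1,q2,q3,q4,q5}  [seen]
{q0,q1,q2,q3,q5} --1--> {q0,q1,q2,q3,q4,q5}  [seen]
Reachable DFA states: {q0}, {q1,q4}, {q1,q2,q3,q4,q5}, {q3,q4,q5}, {q0,q1,q2,q3,q4}, {q0,q1,q2,q3,q4,q5}, {q0,q1,q3,q4,q5}, {q0,q1,q2,q3,q5}.
{q1,q4} is among them.

yes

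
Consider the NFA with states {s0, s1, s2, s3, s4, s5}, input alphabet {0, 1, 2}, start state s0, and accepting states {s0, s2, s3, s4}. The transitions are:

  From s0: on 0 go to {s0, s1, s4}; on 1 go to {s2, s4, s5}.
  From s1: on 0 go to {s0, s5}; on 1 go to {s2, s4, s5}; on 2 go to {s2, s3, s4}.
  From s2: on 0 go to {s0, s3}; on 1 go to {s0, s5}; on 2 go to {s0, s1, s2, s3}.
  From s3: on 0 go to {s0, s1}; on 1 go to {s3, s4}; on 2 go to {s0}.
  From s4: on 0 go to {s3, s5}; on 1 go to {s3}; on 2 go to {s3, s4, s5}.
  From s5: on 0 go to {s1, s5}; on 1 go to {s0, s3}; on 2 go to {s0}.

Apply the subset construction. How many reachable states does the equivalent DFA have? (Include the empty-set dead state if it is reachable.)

Start state of the DFA: {s0}.
{s0} --0--> {s0, s1, s4}  [new]
{s0} --1--> {s2, s4, s5}  [new]
{s0} --2--> ∅  [new]
{s0, s1, s4} --0--> {s0, s1, s3, s4, s5}  [new]
{s0, s1, s4} --1--> {s2, s3, s4, s5}  [new]
{s0, s1, s4} --2--> {s2, s3, s4, s5}  [seen]
{s2, s4, s5} --0--> {s0, s1, s3, s5}  [new]
{s2, s4, s5} --1--> {s0, s3, s5}  [new]
{s2, s4, s5} --2--> {s0, s1, s2, s3, s4, s5}  [new]
∅ --0--> ∅  [seen]
∅ --1--> ∅  [seen]
∅ --2--> ∅  [seen]
{s0, s1, s3, s4, s5} --0--> {s0, s1, s3, s4, s5}  [seen]
{s0, s1, s3, s4, s5} --1--> {s0, s2, s3, s4, s5}  [new]
{s0, s1, s3, s4, s5} --2--> {s0, s2, s3, s4, s5}  [seen]
{s2, s3, s4, s5} --0--> {s0, s1, s3, s5}  [seen]
{s2, s3, s4, s5} --1--> {s0, s3, s4, s5}  [new]
{s2, s3, s4, s5} --2--> {s0, s1, s2, s3, s4, s5}  [seen]
{s0, s1, s3, s5} --0--> {s0, s1, s4, s5}  [new]
{s0, s1, s3, s5} --1--> {s0, s2, s3, s4, s5}  [seen]
{s0, s1, s3, s5} --2--> {s0, s2, s3, s4}  [new]
{s0, s3, s5} --0--> {s0, s1, s4, s5}  [seen]
{s0, s3, s5} --1--> {s0, s2, s3, s4, s5}  [seen]
{s0, s3, s5} --2--> {s0}  [seen]
{s0, s1, s2, s3, s4, s5} --0--> {s0, s1, s3, s4, s5}  [seen]
{s0, s1, s2, s3, s4, s5} --1--> {s0, s2, s3, s4, s5}  [seen]
{s0, s1, s2, s3, s4, s5} --2--> {s0, s1, s2, s3, s4, s5}  [seen]
{s0, s2, s3, s4, s5} --0--> {s0, s1, s3, s4, s5}  [seen]
{s0, s2, s3, s4, s5} --1--> {s0, s2, s3, s4, s5}  [seen]
{s0, s2, s3, s4, s5} --2--> {s0, s1, s2, s3, s4, s5}  [seen]
{s0, s3, s4, s5} --0--> {s0, s1, s3, s4, s5}  [seen]
{s0, s3, s4, s5} --1--> {s0, s2, s3, s4, s5}  [seen]
{s0, s3, s4, s5} --2--> {s0, s3, s4, s5}  [seen]
{s0, s1, s4, s5} --0--> {s0, s1, s3, s4, s5}  [seen]
{s0, s1, s4, s5} --1--> {s0, s2, s3, s4, s5}  [seen]
{s0, s1, s4, s5} --2--> {s0, s2, s3, s4, s5}  [seen]
{s0, s2, s3, s4} --0--> {s0, s1, s3, s4, s5}  [seen]
{s0, s2, s3, s4} --1--> {s0, s2, s3, s4, s5}  [seen]
{s0, s2, s3, s4} --2--> {s0, s1, s2, s3, s4, s5}  [seen]
Reachable DFA states: {s0}, {s0, s1, s4}, {s2, s4, s5}, ∅, {s0, s1, s3, s4, s5}, {s2, s3, s4, s5}, {s0, s1, s3, s5}, {s0, s3, s5}, {s0, s1, s2, s3, s4, s5}, {s0, s2, s3, s4, s5}, {s0, s3, s4, s5}, {s0, s1, s4, s5}, {s0, s2, s3, s4}.

13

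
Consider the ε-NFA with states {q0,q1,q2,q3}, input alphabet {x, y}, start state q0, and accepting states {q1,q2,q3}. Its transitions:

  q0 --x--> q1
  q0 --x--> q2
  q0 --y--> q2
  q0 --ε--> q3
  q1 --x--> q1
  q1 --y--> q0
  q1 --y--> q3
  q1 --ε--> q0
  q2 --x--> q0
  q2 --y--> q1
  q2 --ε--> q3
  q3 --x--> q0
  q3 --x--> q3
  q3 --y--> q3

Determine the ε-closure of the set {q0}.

Begin with {q0}.
q0 →ε {q3}; add q3.
ε-closure = {q0,q3}.

{q0,q3}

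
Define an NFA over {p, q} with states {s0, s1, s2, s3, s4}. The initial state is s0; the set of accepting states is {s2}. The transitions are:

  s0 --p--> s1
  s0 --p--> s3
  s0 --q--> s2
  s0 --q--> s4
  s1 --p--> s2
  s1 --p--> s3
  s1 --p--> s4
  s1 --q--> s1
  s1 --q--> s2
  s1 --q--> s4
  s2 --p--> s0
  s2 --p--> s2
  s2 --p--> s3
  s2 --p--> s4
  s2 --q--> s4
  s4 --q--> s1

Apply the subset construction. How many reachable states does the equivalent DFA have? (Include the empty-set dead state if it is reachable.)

8

Start state of the DFA: {s0}.
{s0} --p--> {s1, s3}  [new]
{s0} --q--> {s2, s4}  [new]
{s1, s3} --p--> {s2, s3, s4}  [new]
{s1, s3} --q--> {s1, s2, s4}  [new]
{s2, s4} --p--> {s0, s2, s3, s4}  [new]
{s2, s4} --q--> {s1, s4}  [new]
{s2, s3, s4} --p--> {s0, s2, s3, s4}  [seen]
{s2, s3, s4} --q--> {s1, s4}  [seen]
{s1, s2, s4} --p--> {s0, s2, s3, s4}  [seen]
{s1, s2, s4} --q--> {s1, s2, s4}  [seen]
{s0, s2, s3, s4} --p--> {s0, s1, s2, s3, s4}  [new]
{s0, s2, s3, s4} --q--> {s1, s2, s4}  [seen]
{s1, s4} --p--> {s2, s3, s4}  [seen]
{s1, s4} --q--> {s1, s2, s4}  [seen]
{s0, s1, s2, s3, s4} --p--> {s0, s1, s2, s3, s4}  [seen]
{s0, s1, s2, s3, s4} --q--> {s1, s2, s4}  [seen]
Reachable DFA states: {s0}, {s1, s3}, {s2, s4}, {s2, s3, s4}, {s1, s2, s4}, {s0, s2, s3, s4}, {s1, s4}, {s0, s1, s2, s3, s4}.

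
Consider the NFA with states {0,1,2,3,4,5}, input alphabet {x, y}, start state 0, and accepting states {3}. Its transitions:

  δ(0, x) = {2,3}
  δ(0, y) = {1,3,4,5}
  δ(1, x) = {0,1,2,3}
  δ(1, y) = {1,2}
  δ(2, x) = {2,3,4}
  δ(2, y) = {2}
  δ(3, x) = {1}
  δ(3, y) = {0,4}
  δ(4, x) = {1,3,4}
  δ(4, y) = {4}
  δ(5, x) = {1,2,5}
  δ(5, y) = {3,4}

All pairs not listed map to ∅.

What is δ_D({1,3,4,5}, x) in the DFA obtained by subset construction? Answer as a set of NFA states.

{0,1,2,3,4,5}

δ(1,x) = {0,1,2,3}; δ(3,x) = {1}; δ(4,x) = {1,3,4}; δ(5,x) = {1,2,5}.
Union: {0,1,2,3,4,5}.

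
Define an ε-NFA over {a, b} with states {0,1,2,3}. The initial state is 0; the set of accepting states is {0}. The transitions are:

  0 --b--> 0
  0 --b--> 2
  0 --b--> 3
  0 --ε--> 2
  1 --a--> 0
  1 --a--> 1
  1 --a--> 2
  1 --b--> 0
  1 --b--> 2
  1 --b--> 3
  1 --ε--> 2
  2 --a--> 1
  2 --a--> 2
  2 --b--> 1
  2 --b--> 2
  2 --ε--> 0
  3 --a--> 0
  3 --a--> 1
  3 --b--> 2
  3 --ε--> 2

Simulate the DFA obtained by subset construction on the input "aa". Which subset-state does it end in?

Start: {0,2}.
δ(0,a) = ∅; δ(2,a) = {1,2}.
Union: {1,2}.
ε-closure gives {0,1,2}.
After a: {0,1,2}.
δ(0,a) = ∅; δ(1,a) = {0,1,2}; δ(2,a) = {1,2}.
Union: {0,1,2}.
After a: {0,1,2}.

{0,1,2}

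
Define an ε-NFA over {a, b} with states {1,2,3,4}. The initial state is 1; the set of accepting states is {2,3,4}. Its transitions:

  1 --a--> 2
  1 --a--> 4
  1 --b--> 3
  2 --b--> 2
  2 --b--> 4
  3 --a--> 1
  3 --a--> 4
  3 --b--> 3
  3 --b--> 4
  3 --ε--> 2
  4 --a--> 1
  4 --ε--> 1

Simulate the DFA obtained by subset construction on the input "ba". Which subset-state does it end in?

{1,4}

Start: {1}.
δ(1,b) = {3}.
Union: {3}.
ε-closure gives {2,3}.
After b: {2,3}.
δ(2,a) = ∅; δ(3,a) = {1,4}.
Union: {1,4}.
After a: {1,4}.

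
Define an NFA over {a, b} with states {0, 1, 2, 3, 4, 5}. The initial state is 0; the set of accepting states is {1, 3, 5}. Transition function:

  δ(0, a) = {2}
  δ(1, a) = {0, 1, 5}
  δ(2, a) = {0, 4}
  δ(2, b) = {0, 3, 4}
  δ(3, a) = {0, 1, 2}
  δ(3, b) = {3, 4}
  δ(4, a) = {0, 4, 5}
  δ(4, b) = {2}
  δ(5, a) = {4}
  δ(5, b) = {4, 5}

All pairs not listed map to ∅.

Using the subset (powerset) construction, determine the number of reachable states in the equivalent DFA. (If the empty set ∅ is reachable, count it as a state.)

10

Start state of the DFA: {0}.
{0} --a--> {2}  [new]
{0} --b--> ∅  [new]
{2} --a--> {0, 4}  [new]
{2} --b--> {0, 3, 4}  [new]
∅ --a--> ∅  [seen]
∅ --b--> ∅  [seen]
{0, 4} --a--> {0, 2, 4, 5}  [new]
{0, 4} --b--> {2}  [seen]
{0, 3, 4} --a--> {0, 1, 2, 4, 5}  [new]
{0, 3, 4} --b--> {2, 3, 4}  [new]
{0, 2, 4, 5} --a--> {0, 2, 4, 5}  [seen]
{0, 2, 4, 5} --b--> {0, 2, 3, 4, 5}  [new]
{0, 1, 2, 4, 5} --a--> {0, 1, 2, 4, 5}  [seen]
{0, 1, 2, 4, 5} --b--> {0, 2, 3, 4, 5}  [seen]
{2, 3, 4} --a--> {0, 1, 2, 4, 5}  [seen]
{2, 3, 4} --b--> {0, 2, 3, 4}  [new]
{0, 2, 3, 4, 5} --a--> {0, 1, 2, 4, 5}  [seen]
{0, 2, 3, 4, 5} --b--> {0, 2, 3, 4, 5}  [seen]
{0, 2, 3, 4} --a--> {0, 1, 2, 4, 5}  [seen]
{0, 2, 3, 4} --b--> {0, 2, 3, 4}  [seen]
Reachable DFA states: {0}, {2}, ∅, {0, 4}, {0, 3, 4}, {0, 2, 4, 5}, {0, 1, 2, 4, 5}, {2, 3, 4}, {0, 2, 3, 4, 5}, {0, 2, 3, 4}.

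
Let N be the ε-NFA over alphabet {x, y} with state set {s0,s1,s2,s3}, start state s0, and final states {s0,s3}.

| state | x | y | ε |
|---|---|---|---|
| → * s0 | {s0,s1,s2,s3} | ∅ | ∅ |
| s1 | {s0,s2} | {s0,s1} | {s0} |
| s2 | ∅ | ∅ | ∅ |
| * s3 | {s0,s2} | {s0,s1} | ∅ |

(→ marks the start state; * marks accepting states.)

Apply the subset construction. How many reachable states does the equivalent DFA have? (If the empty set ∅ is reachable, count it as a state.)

Start state of the DFA: {s0} (ε-closure of the NFA start).
{s0} --x--> {s0,s1,s2,s3}  [new]
{s0} --y--> ∅  [new]
{s0,s1,s2,s3} --x--> {s0,s1,s2,s3}  [seen]
{s0,s1,s2,s3} --y--> {s0,s1}  [new]
∅ --x--> ∅  [seen]
∅ --y--> ∅  [seen]
{s0,s1} --x--> {s0,s1,s2,s3}  [seen]
{s0,s1} --y--> {s0,s1}  [seen]
Reachable DFA states: {s0}, {s0,s1,s2,s3}, ∅, {s0,s1}.

4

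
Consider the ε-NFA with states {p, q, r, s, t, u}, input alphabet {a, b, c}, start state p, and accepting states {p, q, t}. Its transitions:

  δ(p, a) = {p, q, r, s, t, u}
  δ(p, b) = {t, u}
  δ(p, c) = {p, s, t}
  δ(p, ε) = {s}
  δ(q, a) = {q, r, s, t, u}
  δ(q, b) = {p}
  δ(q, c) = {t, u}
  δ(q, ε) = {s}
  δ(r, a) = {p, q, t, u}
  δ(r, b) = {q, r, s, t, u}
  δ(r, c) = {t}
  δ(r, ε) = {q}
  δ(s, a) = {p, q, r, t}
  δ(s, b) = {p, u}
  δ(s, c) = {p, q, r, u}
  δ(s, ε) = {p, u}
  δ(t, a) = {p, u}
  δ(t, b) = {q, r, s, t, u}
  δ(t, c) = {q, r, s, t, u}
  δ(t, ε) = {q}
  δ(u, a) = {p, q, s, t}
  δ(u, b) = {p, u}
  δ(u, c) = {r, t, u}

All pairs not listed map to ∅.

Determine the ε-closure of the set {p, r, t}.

{p, q, r, s, t, u}

Begin with {p, r, t}.
p →ε {s}; add s.
s →ε {p, u}; add u.
r →ε {q}; add q.
ε-closure = {p, q, r, s, t, u}.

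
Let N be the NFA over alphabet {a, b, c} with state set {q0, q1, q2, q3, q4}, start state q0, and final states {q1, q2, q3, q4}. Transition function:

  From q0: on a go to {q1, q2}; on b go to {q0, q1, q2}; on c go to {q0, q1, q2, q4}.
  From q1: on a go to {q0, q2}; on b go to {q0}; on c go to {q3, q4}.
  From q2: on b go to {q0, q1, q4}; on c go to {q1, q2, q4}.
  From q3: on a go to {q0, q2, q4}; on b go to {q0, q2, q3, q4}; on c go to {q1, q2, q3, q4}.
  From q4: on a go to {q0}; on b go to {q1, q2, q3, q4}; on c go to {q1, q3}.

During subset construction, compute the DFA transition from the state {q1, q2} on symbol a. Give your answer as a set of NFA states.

{q0, q2}

δ(q1,a) = {q0, q2}; δ(q2,a) = ∅.
Union: {q0, q2}.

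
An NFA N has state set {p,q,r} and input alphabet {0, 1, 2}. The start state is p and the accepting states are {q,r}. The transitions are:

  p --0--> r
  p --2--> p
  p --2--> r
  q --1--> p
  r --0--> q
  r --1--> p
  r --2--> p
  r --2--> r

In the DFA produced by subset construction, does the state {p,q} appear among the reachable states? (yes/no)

Start state of the DFA: {p}.
{p} --0--> {r}  [new]
{p} --1--> ∅  [new]
{p} --2--> {p,r}  [new]
{r} --0--> {q}  [new]
{r} --1--> {p}  [seen]
{r} --2--> {p,r}  [seen]
∅ --0--> ∅  [seen]
∅ --1--> ∅  [seen]
∅ --2--> ∅  [seen]
{p,r} --0--> {q,r}  [new]
{p,r} --1--> {p}  [seen]
{p,r} --2--> {p,r}  [seen]
{q} --0--> ∅  [seen]
{q} --1--> {p}  [seen]
{q} --2--> ∅  [seen]
{q,r} --0--> {q}  [seen]
{q,r} --1--> {p}  [seen]
{q,r} --2--> {p,r}  [seen]
Reachable DFA states: {p}, {r}, ∅, {p,r}, {q}, {q,r}.
{p,q} is not among them.

no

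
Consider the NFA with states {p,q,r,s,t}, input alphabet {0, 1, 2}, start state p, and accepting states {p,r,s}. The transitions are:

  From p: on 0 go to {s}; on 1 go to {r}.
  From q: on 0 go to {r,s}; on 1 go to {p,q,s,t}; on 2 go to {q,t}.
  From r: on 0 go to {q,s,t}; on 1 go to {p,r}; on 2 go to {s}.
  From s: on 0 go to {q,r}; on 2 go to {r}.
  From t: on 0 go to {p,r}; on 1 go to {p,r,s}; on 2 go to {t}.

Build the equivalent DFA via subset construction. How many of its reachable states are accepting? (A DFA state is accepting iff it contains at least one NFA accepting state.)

Start state of the DFA: {p}.
{p} --0--> {s}  [new]
{p} --1--> {r}  [new]
{p} --2--> ∅  [new]
{s} --0--> {q,r}  [new]
{s} --1--> ∅  [seen]
{s} --2--> {r}  [seen]
{r} --0--> {q,s,t}  [new]
{r} --1--> {p,r}  [new]
{r} --2--> {s}  [seen]
∅ --0--> ∅  [seen]
∅ --1--> ∅  [seen]
∅ --2--> ∅  [seen]
{q,r} --0--> {q,r,s,t}  [new]
{q,r} --1--> {p,q,r,s,t}  [new]
{q,r} --2--> {q,s,t}  [seen]
{q,s,t} --0--> {p,q,r,s}  [new]
{q,s,t} --1--> {p,q,r,s,t}  [seen]
{q,s,t} --2--> {q,r,t}  [new]
{p,r} --0--> {q,s,t}  [seen]
{p,r} --1--> {p,r}  [seen]
{p,r} --2--> {s}  [seen]
{q,r,s,t} --0--> {p,q,r,s,t}  [seen]
{q,r,s,t} --1--> {p,q,r,s,t}  [seen]
{q,r,s,t} --2--> {q,r,s,t}  [seen]
{p,q,r,s,t} --0--> {p,q,r,s,t}  [seen]
{p,q,r,s,t} --1--> {p,q,r,s,t}  [seen]
{p,q,r,s,t} --2--> {q,r,s,t}  [seen]
{p,q,r,s} --0--> {q,r,s,t}  [seen]
{p,q,r,s} --1--> {p,q,r,s,t}  [seen]
{p,q,r,s} --2--> {q,r,s,t}  [seen]
{q,r,t} --0--> {p,q,r,s,t}  [seen]
{q,r,t} --1--> {p,q,r,s,t}  [seen]
{q,r,t} --2--> {q,s,t}  [seen]
Reachable DFA states: {p}, {s}, {r}, ∅, {q,r}, {q,s,t}, {p,r}, {q,r,s,t}, {p,q,r,s,t}, {p,q,r,s}, {q,r,t}.
Accepting DFA states (contain an NFA accepting state): {p}, {s}, {r}, {q,r}, {q,s,t}, {p,r}, {q,r,s,t}, {p,q,r,s,t}, {p,q,r,s}, {q,r,t}.

10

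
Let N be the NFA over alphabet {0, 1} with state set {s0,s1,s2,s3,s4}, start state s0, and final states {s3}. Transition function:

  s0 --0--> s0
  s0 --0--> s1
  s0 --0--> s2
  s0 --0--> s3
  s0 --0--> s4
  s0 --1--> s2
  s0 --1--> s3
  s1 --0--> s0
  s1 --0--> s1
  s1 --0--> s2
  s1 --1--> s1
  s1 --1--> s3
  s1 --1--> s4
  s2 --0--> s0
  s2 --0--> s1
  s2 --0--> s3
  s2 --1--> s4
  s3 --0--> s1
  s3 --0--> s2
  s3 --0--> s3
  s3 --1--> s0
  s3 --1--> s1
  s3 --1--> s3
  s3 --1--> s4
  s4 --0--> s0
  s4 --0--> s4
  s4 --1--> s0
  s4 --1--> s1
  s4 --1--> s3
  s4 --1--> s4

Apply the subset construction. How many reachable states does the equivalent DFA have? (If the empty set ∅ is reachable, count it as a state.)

5

Start state of the DFA: {s0}.
{s0} --0--> {s0,s1,s2,s3,s4}  [new]
{s0} --1--> {s2,s3}  [new]
{s0,s1,s2,s3,s4} --0--> {s0,s1,s2,s3,s4}  [seen]
{s0,s1,s2,s3,s4} --1--> {s0,s1,s2,s3,s4}  [seen]
{s2,s3} --0--> {s0,s1,s2,s3}  [new]
{s2,s3} --1--> {s0,s1,s3,s4}  [new]
{s0,s1,s2,s3} --0--> {s0,s1,s2,s3,s4}  [seen]
{s0,s1,s2,s3} --1--> {s0,s1,s2,s3,s4}  [seen]
{s0,s1,s3,s4} --0--> {s0,s1,s2,s3,s4}  [seen]
{s0,s1,s3,s4} --1--> {s0,s1,s2,s3,s4}  [seen]
Reachable DFA states: {s0}, {s0,s1,s2,s3,s4}, {s2,s3}, {s0,s1,s2,s3}, {s0,s1,s3,s4}.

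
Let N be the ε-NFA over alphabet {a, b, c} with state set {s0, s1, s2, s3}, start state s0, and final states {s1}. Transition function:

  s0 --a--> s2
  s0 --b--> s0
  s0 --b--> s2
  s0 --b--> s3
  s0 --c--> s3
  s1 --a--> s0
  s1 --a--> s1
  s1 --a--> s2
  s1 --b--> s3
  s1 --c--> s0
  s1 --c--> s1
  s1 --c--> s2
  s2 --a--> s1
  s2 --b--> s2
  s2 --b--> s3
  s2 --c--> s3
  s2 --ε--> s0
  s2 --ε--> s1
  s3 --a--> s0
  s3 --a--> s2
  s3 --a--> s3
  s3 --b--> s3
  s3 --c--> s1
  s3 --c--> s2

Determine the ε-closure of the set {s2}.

Begin with {s2}.
s2 →ε {s0, s1}; add s0, s1.
ε-closure = {s0, s1, s2}.

{s0, s1, s2}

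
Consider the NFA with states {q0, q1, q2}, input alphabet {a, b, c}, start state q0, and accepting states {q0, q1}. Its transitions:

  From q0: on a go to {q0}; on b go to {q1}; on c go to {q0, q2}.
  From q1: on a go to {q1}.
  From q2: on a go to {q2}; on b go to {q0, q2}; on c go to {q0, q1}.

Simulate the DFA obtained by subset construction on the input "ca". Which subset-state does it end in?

{q0, q2}

Start: {q0}.
δ(q0,c) = {q0, q2}.
Union: {q0, q2}.
After c: {q0, q2}.
δ(q0,a) = {q0}; δ(q2,a) = {q2}.
Union: {q0, q2}.
After a: {q0, q2}.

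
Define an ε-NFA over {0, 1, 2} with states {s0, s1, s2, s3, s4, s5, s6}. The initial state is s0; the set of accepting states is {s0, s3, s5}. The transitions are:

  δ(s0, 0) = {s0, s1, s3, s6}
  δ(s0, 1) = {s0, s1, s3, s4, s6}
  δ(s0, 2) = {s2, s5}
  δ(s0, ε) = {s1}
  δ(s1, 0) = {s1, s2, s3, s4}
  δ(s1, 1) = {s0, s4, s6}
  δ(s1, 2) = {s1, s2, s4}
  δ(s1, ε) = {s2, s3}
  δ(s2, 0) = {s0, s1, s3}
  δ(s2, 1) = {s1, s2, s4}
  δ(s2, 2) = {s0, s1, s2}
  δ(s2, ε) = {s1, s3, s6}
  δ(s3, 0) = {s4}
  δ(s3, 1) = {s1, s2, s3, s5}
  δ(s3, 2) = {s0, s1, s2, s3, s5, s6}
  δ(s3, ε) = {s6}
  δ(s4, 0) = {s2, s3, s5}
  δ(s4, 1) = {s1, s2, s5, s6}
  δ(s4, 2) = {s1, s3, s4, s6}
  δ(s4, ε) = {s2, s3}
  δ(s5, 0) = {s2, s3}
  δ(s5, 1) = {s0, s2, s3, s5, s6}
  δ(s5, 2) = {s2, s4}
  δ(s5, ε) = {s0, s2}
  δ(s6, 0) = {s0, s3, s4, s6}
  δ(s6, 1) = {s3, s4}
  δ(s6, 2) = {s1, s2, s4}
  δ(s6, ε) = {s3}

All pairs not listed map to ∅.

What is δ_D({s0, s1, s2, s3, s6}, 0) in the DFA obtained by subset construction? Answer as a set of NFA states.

δ(s0,0) = {s0, s1, s3, s6}; δ(s1,0) = {s1, s2, s3, s4}; δ(s2,0) = {s0, s1, s3}; δ(s3,0) = {s4}; δ(s6,0) = {s0, s3, s4, s6}.
Union: {s0, s1, s2, s3, s4, s6}.

{s0, s1, s2, s3, s4, s6}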